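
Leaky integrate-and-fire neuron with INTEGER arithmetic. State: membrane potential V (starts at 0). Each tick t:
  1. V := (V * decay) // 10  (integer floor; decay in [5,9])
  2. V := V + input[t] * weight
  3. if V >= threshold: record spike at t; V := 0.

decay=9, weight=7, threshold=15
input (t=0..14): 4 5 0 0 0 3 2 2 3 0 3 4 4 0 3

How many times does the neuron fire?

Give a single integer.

Answer: 9

Derivation:
t=0: input=4 -> V=0 FIRE
t=1: input=5 -> V=0 FIRE
t=2: input=0 -> V=0
t=3: input=0 -> V=0
t=4: input=0 -> V=0
t=5: input=3 -> V=0 FIRE
t=6: input=2 -> V=14
t=7: input=2 -> V=0 FIRE
t=8: input=3 -> V=0 FIRE
t=9: input=0 -> V=0
t=10: input=3 -> V=0 FIRE
t=11: input=4 -> V=0 FIRE
t=12: input=4 -> V=0 FIRE
t=13: input=0 -> V=0
t=14: input=3 -> V=0 FIRE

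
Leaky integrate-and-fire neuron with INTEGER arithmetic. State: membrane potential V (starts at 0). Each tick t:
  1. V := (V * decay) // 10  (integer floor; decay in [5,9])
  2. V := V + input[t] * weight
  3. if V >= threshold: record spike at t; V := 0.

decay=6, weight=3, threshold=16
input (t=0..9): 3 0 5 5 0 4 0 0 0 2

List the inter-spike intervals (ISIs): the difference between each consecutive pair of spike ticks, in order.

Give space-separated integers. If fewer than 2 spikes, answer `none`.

t=0: input=3 -> V=9
t=1: input=0 -> V=5
t=2: input=5 -> V=0 FIRE
t=3: input=5 -> V=15
t=4: input=0 -> V=9
t=5: input=4 -> V=0 FIRE
t=6: input=0 -> V=0
t=7: input=0 -> V=0
t=8: input=0 -> V=0
t=9: input=2 -> V=6

Answer: 3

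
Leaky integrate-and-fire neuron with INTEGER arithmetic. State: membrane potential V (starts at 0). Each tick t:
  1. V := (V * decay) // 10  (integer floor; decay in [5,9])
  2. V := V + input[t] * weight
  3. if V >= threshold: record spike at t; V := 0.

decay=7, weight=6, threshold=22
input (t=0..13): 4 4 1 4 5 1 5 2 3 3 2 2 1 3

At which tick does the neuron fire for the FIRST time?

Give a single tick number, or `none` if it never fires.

Answer: 0

Derivation:
t=0: input=4 -> V=0 FIRE
t=1: input=4 -> V=0 FIRE
t=2: input=1 -> V=6
t=3: input=4 -> V=0 FIRE
t=4: input=5 -> V=0 FIRE
t=5: input=1 -> V=6
t=6: input=5 -> V=0 FIRE
t=7: input=2 -> V=12
t=8: input=3 -> V=0 FIRE
t=9: input=3 -> V=18
t=10: input=2 -> V=0 FIRE
t=11: input=2 -> V=12
t=12: input=1 -> V=14
t=13: input=3 -> V=0 FIRE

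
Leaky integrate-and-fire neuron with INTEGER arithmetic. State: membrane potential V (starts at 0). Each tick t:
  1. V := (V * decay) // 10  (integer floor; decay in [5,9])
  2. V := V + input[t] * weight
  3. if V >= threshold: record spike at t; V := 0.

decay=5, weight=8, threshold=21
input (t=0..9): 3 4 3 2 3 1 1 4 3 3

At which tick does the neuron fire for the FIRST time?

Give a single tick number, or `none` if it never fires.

t=0: input=3 -> V=0 FIRE
t=1: input=4 -> V=0 FIRE
t=2: input=3 -> V=0 FIRE
t=3: input=2 -> V=16
t=4: input=3 -> V=0 FIRE
t=5: input=1 -> V=8
t=6: input=1 -> V=12
t=7: input=4 -> V=0 FIRE
t=8: input=3 -> V=0 FIRE
t=9: input=3 -> V=0 FIRE

Answer: 0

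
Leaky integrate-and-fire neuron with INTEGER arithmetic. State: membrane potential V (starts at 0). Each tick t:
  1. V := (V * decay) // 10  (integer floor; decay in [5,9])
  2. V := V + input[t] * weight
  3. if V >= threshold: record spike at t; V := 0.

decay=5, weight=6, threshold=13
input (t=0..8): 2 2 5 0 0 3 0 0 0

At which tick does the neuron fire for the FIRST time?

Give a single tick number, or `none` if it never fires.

t=0: input=2 -> V=12
t=1: input=2 -> V=0 FIRE
t=2: input=5 -> V=0 FIRE
t=3: input=0 -> V=0
t=4: input=0 -> V=0
t=5: input=3 -> V=0 FIRE
t=6: input=0 -> V=0
t=7: input=0 -> V=0
t=8: input=0 -> V=0

Answer: 1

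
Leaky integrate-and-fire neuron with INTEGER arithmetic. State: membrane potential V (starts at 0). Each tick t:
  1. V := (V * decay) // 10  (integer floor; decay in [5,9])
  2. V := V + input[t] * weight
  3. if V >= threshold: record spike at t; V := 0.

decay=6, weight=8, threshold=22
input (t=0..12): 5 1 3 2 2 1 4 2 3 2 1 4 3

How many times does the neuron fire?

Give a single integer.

t=0: input=5 -> V=0 FIRE
t=1: input=1 -> V=8
t=2: input=3 -> V=0 FIRE
t=3: input=2 -> V=16
t=4: input=2 -> V=0 FIRE
t=5: input=1 -> V=8
t=6: input=4 -> V=0 FIRE
t=7: input=2 -> V=16
t=8: input=3 -> V=0 FIRE
t=9: input=2 -> V=16
t=10: input=1 -> V=17
t=11: input=4 -> V=0 FIRE
t=12: input=3 -> V=0 FIRE

Answer: 7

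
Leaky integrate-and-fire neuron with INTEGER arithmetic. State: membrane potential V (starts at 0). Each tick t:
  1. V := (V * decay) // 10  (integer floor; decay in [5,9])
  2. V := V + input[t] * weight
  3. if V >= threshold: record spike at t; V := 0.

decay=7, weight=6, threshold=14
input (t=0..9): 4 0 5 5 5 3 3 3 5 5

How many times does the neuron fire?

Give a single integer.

Answer: 9

Derivation:
t=0: input=4 -> V=0 FIRE
t=1: input=0 -> V=0
t=2: input=5 -> V=0 FIRE
t=3: input=5 -> V=0 FIRE
t=4: input=5 -> V=0 FIRE
t=5: input=3 -> V=0 FIRE
t=6: input=3 -> V=0 FIRE
t=7: input=3 -> V=0 FIRE
t=8: input=5 -> V=0 FIRE
t=9: input=5 -> V=0 FIRE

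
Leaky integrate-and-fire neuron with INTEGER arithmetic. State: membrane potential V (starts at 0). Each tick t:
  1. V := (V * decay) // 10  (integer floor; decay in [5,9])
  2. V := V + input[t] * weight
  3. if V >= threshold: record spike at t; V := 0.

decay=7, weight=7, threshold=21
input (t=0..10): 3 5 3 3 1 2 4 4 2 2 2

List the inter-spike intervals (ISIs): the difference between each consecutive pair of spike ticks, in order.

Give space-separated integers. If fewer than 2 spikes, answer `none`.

Answer: 1 1 1 3 1 2

Derivation:
t=0: input=3 -> V=0 FIRE
t=1: input=5 -> V=0 FIRE
t=2: input=3 -> V=0 FIRE
t=3: input=3 -> V=0 FIRE
t=4: input=1 -> V=7
t=5: input=2 -> V=18
t=6: input=4 -> V=0 FIRE
t=7: input=4 -> V=0 FIRE
t=8: input=2 -> V=14
t=9: input=2 -> V=0 FIRE
t=10: input=2 -> V=14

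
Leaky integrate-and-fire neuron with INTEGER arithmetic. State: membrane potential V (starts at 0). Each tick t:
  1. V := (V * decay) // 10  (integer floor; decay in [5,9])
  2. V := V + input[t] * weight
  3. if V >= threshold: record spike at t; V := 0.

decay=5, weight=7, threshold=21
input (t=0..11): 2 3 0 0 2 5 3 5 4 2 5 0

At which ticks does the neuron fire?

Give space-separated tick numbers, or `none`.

Answer: 1 5 6 7 8 10

Derivation:
t=0: input=2 -> V=14
t=1: input=3 -> V=0 FIRE
t=2: input=0 -> V=0
t=3: input=0 -> V=0
t=4: input=2 -> V=14
t=5: input=5 -> V=0 FIRE
t=6: input=3 -> V=0 FIRE
t=7: input=5 -> V=0 FIRE
t=8: input=4 -> V=0 FIRE
t=9: input=2 -> V=14
t=10: input=5 -> V=0 FIRE
t=11: input=0 -> V=0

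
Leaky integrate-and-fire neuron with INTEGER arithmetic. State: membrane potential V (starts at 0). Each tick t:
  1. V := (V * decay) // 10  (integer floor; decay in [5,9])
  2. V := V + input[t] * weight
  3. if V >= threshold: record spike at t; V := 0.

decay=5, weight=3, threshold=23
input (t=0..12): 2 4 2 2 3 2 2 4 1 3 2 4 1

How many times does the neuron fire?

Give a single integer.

Answer: 0

Derivation:
t=0: input=2 -> V=6
t=1: input=4 -> V=15
t=2: input=2 -> V=13
t=3: input=2 -> V=12
t=4: input=3 -> V=15
t=5: input=2 -> V=13
t=6: input=2 -> V=12
t=7: input=4 -> V=18
t=8: input=1 -> V=12
t=9: input=3 -> V=15
t=10: input=2 -> V=13
t=11: input=4 -> V=18
t=12: input=1 -> V=12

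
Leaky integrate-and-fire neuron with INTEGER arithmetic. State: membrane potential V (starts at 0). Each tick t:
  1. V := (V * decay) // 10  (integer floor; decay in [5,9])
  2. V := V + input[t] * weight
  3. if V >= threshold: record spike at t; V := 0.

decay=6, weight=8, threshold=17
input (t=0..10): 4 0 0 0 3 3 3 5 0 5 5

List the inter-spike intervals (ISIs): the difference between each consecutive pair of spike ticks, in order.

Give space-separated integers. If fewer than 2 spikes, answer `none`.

t=0: input=4 -> V=0 FIRE
t=1: input=0 -> V=0
t=2: input=0 -> V=0
t=3: input=0 -> V=0
t=4: input=3 -> V=0 FIRE
t=5: input=3 -> V=0 FIRE
t=6: input=3 -> V=0 FIRE
t=7: input=5 -> V=0 FIRE
t=8: input=0 -> V=0
t=9: input=5 -> V=0 FIRE
t=10: input=5 -> V=0 FIRE

Answer: 4 1 1 1 2 1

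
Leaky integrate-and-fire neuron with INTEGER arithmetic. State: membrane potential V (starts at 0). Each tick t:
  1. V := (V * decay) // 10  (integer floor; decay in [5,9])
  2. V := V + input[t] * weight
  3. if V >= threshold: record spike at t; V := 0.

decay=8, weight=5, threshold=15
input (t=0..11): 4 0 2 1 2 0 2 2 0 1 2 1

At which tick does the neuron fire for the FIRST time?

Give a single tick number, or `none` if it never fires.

t=0: input=4 -> V=0 FIRE
t=1: input=0 -> V=0
t=2: input=2 -> V=10
t=3: input=1 -> V=13
t=4: input=2 -> V=0 FIRE
t=5: input=0 -> V=0
t=6: input=2 -> V=10
t=7: input=2 -> V=0 FIRE
t=8: input=0 -> V=0
t=9: input=1 -> V=5
t=10: input=2 -> V=14
t=11: input=1 -> V=0 FIRE

Answer: 0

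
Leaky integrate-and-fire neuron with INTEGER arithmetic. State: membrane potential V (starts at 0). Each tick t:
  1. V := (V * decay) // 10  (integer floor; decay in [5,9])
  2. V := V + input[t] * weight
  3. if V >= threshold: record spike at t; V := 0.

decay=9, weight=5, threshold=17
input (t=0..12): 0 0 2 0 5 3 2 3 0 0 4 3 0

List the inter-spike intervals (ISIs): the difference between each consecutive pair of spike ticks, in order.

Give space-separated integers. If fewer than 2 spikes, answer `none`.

Answer: 2 4

Derivation:
t=0: input=0 -> V=0
t=1: input=0 -> V=0
t=2: input=2 -> V=10
t=3: input=0 -> V=9
t=4: input=5 -> V=0 FIRE
t=5: input=3 -> V=15
t=6: input=2 -> V=0 FIRE
t=7: input=3 -> V=15
t=8: input=0 -> V=13
t=9: input=0 -> V=11
t=10: input=4 -> V=0 FIRE
t=11: input=3 -> V=15
t=12: input=0 -> V=13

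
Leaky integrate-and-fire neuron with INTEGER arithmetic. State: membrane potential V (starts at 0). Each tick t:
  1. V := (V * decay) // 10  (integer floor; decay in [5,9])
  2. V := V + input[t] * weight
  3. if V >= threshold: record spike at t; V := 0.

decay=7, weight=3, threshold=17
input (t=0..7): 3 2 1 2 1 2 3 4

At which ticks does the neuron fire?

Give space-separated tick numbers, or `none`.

Answer: 6

Derivation:
t=0: input=3 -> V=9
t=1: input=2 -> V=12
t=2: input=1 -> V=11
t=3: input=2 -> V=13
t=4: input=1 -> V=12
t=5: input=2 -> V=14
t=6: input=3 -> V=0 FIRE
t=7: input=4 -> V=12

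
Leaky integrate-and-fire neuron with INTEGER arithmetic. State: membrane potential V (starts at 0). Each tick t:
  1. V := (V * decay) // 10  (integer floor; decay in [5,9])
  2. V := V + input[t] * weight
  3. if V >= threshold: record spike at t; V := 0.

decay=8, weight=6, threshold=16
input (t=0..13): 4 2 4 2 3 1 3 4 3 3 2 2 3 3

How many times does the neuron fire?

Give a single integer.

Answer: 10

Derivation:
t=0: input=4 -> V=0 FIRE
t=1: input=2 -> V=12
t=2: input=4 -> V=0 FIRE
t=3: input=2 -> V=12
t=4: input=3 -> V=0 FIRE
t=5: input=1 -> V=6
t=6: input=3 -> V=0 FIRE
t=7: input=4 -> V=0 FIRE
t=8: input=3 -> V=0 FIRE
t=9: input=3 -> V=0 FIRE
t=10: input=2 -> V=12
t=11: input=2 -> V=0 FIRE
t=12: input=3 -> V=0 FIRE
t=13: input=3 -> V=0 FIRE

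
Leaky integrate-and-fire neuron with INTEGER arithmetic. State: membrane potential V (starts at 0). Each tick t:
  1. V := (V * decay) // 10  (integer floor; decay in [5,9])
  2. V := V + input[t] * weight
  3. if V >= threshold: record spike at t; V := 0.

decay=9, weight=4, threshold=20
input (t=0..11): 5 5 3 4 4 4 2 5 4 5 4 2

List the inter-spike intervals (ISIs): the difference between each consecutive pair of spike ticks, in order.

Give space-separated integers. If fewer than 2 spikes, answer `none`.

t=0: input=5 -> V=0 FIRE
t=1: input=5 -> V=0 FIRE
t=2: input=3 -> V=12
t=3: input=4 -> V=0 FIRE
t=4: input=4 -> V=16
t=5: input=4 -> V=0 FIRE
t=6: input=2 -> V=8
t=7: input=5 -> V=0 FIRE
t=8: input=4 -> V=16
t=9: input=5 -> V=0 FIRE
t=10: input=4 -> V=16
t=11: input=2 -> V=0 FIRE

Answer: 1 2 2 2 2 2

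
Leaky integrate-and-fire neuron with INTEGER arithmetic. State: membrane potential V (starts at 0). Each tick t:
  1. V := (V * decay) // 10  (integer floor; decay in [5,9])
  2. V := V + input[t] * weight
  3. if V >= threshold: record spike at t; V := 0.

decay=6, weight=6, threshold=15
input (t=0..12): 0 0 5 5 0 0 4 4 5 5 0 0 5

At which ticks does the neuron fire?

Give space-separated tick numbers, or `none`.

t=0: input=0 -> V=0
t=1: input=0 -> V=0
t=2: input=5 -> V=0 FIRE
t=3: input=5 -> V=0 FIRE
t=4: input=0 -> V=0
t=5: input=0 -> V=0
t=6: input=4 -> V=0 FIRE
t=7: input=4 -> V=0 FIRE
t=8: input=5 -> V=0 FIRE
t=9: input=5 -> V=0 FIRE
t=10: input=0 -> V=0
t=11: input=0 -> V=0
t=12: input=5 -> V=0 FIRE

Answer: 2 3 6 7 8 9 12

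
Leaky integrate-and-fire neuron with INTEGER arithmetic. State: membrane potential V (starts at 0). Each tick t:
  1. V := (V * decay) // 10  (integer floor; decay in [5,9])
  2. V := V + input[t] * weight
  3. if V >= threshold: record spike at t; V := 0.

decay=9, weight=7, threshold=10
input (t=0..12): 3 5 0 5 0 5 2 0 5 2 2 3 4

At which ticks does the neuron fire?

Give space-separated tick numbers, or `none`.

t=0: input=3 -> V=0 FIRE
t=1: input=5 -> V=0 FIRE
t=2: input=0 -> V=0
t=3: input=5 -> V=0 FIRE
t=4: input=0 -> V=0
t=5: input=5 -> V=0 FIRE
t=6: input=2 -> V=0 FIRE
t=7: input=0 -> V=0
t=8: input=5 -> V=0 FIRE
t=9: input=2 -> V=0 FIRE
t=10: input=2 -> V=0 FIRE
t=11: input=3 -> V=0 FIRE
t=12: input=4 -> V=0 FIRE

Answer: 0 1 3 5 6 8 9 10 11 12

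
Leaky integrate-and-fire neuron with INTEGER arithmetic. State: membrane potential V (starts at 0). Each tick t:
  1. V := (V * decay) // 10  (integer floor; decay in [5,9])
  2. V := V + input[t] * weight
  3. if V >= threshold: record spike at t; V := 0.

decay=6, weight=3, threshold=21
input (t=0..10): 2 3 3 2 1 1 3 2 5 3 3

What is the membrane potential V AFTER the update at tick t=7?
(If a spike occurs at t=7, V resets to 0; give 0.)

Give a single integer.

Answer: 15

Derivation:
t=0: input=2 -> V=6
t=1: input=3 -> V=12
t=2: input=3 -> V=16
t=3: input=2 -> V=15
t=4: input=1 -> V=12
t=5: input=1 -> V=10
t=6: input=3 -> V=15
t=7: input=2 -> V=15
t=8: input=5 -> V=0 FIRE
t=9: input=3 -> V=9
t=10: input=3 -> V=14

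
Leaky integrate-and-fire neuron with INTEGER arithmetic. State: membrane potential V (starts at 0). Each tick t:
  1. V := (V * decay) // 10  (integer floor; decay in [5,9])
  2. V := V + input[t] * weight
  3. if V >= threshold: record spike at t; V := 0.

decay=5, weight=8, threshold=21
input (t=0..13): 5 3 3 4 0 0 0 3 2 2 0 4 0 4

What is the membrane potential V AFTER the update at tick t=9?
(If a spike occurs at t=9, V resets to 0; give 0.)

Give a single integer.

Answer: 0

Derivation:
t=0: input=5 -> V=0 FIRE
t=1: input=3 -> V=0 FIRE
t=2: input=3 -> V=0 FIRE
t=3: input=4 -> V=0 FIRE
t=4: input=0 -> V=0
t=5: input=0 -> V=0
t=6: input=0 -> V=0
t=7: input=3 -> V=0 FIRE
t=8: input=2 -> V=16
t=9: input=2 -> V=0 FIRE
t=10: input=0 -> V=0
t=11: input=4 -> V=0 FIRE
t=12: input=0 -> V=0
t=13: input=4 -> V=0 FIRE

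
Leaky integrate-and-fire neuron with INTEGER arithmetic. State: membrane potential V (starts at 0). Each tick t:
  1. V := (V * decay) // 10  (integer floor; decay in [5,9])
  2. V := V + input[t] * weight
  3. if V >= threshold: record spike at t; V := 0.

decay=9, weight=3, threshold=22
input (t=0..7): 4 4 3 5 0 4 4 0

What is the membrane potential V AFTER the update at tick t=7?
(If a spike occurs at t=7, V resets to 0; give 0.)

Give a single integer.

t=0: input=4 -> V=12
t=1: input=4 -> V=0 FIRE
t=2: input=3 -> V=9
t=3: input=5 -> V=0 FIRE
t=4: input=0 -> V=0
t=5: input=4 -> V=12
t=6: input=4 -> V=0 FIRE
t=7: input=0 -> V=0

Answer: 0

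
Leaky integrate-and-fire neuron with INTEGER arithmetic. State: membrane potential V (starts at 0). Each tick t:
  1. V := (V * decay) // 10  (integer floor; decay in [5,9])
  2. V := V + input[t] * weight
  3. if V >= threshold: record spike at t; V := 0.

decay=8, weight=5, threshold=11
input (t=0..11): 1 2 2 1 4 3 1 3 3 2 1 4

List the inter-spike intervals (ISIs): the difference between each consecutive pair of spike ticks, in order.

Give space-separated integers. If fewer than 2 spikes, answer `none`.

t=0: input=1 -> V=5
t=1: input=2 -> V=0 FIRE
t=2: input=2 -> V=10
t=3: input=1 -> V=0 FIRE
t=4: input=4 -> V=0 FIRE
t=5: input=3 -> V=0 FIRE
t=6: input=1 -> V=5
t=7: input=3 -> V=0 FIRE
t=8: input=3 -> V=0 FIRE
t=9: input=2 -> V=10
t=10: input=1 -> V=0 FIRE
t=11: input=4 -> V=0 FIRE

Answer: 2 1 1 2 1 2 1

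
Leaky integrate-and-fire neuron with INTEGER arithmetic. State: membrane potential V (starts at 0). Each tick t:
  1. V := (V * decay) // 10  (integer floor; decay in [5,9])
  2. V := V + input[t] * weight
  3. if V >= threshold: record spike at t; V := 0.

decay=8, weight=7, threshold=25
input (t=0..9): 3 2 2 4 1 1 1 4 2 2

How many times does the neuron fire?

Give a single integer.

t=0: input=3 -> V=21
t=1: input=2 -> V=0 FIRE
t=2: input=2 -> V=14
t=3: input=4 -> V=0 FIRE
t=4: input=1 -> V=7
t=5: input=1 -> V=12
t=6: input=1 -> V=16
t=7: input=4 -> V=0 FIRE
t=8: input=2 -> V=14
t=9: input=2 -> V=0 FIRE

Answer: 4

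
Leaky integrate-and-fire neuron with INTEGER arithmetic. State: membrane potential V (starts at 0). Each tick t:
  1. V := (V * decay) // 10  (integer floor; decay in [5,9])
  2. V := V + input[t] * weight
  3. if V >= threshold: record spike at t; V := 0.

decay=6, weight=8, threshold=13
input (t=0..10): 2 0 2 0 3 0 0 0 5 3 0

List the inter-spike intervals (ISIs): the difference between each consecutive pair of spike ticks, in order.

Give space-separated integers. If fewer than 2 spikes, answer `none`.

t=0: input=2 -> V=0 FIRE
t=1: input=0 -> V=0
t=2: input=2 -> V=0 FIRE
t=3: input=0 -> V=0
t=4: input=3 -> V=0 FIRE
t=5: input=0 -> V=0
t=6: input=0 -> V=0
t=7: input=0 -> V=0
t=8: input=5 -> V=0 FIRE
t=9: input=3 -> V=0 FIRE
t=10: input=0 -> V=0

Answer: 2 2 4 1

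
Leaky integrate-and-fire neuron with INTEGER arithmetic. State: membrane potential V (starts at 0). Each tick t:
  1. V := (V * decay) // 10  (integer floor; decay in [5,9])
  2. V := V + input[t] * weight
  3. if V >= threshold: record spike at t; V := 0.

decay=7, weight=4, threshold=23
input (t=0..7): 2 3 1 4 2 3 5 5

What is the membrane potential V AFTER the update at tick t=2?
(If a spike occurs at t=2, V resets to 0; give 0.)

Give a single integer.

Answer: 15

Derivation:
t=0: input=2 -> V=8
t=1: input=3 -> V=17
t=2: input=1 -> V=15
t=3: input=4 -> V=0 FIRE
t=4: input=2 -> V=8
t=5: input=3 -> V=17
t=6: input=5 -> V=0 FIRE
t=7: input=5 -> V=20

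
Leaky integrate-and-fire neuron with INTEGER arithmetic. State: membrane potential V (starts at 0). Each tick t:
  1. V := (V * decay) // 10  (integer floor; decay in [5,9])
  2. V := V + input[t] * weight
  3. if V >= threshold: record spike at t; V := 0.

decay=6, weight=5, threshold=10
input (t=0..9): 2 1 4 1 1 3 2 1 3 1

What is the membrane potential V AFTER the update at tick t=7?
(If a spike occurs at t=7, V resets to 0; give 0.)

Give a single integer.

t=0: input=2 -> V=0 FIRE
t=1: input=1 -> V=5
t=2: input=4 -> V=0 FIRE
t=3: input=1 -> V=5
t=4: input=1 -> V=8
t=5: input=3 -> V=0 FIRE
t=6: input=2 -> V=0 FIRE
t=7: input=1 -> V=5
t=8: input=3 -> V=0 FIRE
t=9: input=1 -> V=5

Answer: 5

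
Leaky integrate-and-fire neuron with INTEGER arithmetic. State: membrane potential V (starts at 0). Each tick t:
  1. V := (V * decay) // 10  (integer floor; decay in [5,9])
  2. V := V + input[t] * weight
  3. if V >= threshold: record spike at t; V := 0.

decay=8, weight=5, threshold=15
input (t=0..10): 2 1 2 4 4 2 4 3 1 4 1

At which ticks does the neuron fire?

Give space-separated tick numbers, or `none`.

Answer: 2 3 4 6 7 9

Derivation:
t=0: input=2 -> V=10
t=1: input=1 -> V=13
t=2: input=2 -> V=0 FIRE
t=3: input=4 -> V=0 FIRE
t=4: input=4 -> V=0 FIRE
t=5: input=2 -> V=10
t=6: input=4 -> V=0 FIRE
t=7: input=3 -> V=0 FIRE
t=8: input=1 -> V=5
t=9: input=4 -> V=0 FIRE
t=10: input=1 -> V=5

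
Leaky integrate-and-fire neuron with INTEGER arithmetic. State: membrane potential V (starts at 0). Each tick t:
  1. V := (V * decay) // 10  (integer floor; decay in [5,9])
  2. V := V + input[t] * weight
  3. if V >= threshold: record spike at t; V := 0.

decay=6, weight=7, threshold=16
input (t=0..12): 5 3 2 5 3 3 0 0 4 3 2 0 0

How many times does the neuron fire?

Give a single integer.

t=0: input=5 -> V=0 FIRE
t=1: input=3 -> V=0 FIRE
t=2: input=2 -> V=14
t=3: input=5 -> V=0 FIRE
t=4: input=3 -> V=0 FIRE
t=5: input=3 -> V=0 FIRE
t=6: input=0 -> V=0
t=7: input=0 -> V=0
t=8: input=4 -> V=0 FIRE
t=9: input=3 -> V=0 FIRE
t=10: input=2 -> V=14
t=11: input=0 -> V=8
t=12: input=0 -> V=4

Answer: 7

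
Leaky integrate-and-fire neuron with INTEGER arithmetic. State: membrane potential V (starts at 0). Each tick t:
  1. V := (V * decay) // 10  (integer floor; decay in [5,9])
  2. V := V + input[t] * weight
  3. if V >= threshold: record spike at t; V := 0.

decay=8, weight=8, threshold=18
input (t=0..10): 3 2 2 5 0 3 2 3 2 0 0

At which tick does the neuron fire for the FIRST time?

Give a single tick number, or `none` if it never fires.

t=0: input=3 -> V=0 FIRE
t=1: input=2 -> V=16
t=2: input=2 -> V=0 FIRE
t=3: input=5 -> V=0 FIRE
t=4: input=0 -> V=0
t=5: input=3 -> V=0 FIRE
t=6: input=2 -> V=16
t=7: input=3 -> V=0 FIRE
t=8: input=2 -> V=16
t=9: input=0 -> V=12
t=10: input=0 -> V=9

Answer: 0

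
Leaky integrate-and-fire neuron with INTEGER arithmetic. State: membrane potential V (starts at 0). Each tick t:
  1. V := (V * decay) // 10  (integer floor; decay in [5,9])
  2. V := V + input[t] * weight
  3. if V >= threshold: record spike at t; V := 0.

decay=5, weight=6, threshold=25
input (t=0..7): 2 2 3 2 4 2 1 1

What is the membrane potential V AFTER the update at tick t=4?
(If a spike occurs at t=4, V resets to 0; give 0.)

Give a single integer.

Answer: 0

Derivation:
t=0: input=2 -> V=12
t=1: input=2 -> V=18
t=2: input=3 -> V=0 FIRE
t=3: input=2 -> V=12
t=4: input=4 -> V=0 FIRE
t=5: input=2 -> V=12
t=6: input=1 -> V=12
t=7: input=1 -> V=12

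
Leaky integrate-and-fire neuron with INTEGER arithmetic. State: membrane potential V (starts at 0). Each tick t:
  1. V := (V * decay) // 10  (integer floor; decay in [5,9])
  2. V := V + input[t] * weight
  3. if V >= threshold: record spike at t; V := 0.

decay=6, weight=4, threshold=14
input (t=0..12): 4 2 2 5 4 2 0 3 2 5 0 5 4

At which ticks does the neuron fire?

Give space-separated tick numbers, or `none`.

t=0: input=4 -> V=0 FIRE
t=1: input=2 -> V=8
t=2: input=2 -> V=12
t=3: input=5 -> V=0 FIRE
t=4: input=4 -> V=0 FIRE
t=5: input=2 -> V=8
t=6: input=0 -> V=4
t=7: input=3 -> V=0 FIRE
t=8: input=2 -> V=8
t=9: input=5 -> V=0 FIRE
t=10: input=0 -> V=0
t=11: input=5 -> V=0 FIRE
t=12: input=4 -> V=0 FIRE

Answer: 0 3 4 7 9 11 12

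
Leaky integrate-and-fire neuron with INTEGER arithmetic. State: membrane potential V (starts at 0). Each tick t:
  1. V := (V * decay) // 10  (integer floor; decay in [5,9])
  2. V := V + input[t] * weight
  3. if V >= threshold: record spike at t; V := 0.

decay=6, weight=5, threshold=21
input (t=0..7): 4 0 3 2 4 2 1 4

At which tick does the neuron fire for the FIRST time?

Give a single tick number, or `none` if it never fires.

Answer: 2

Derivation:
t=0: input=4 -> V=20
t=1: input=0 -> V=12
t=2: input=3 -> V=0 FIRE
t=3: input=2 -> V=10
t=4: input=4 -> V=0 FIRE
t=5: input=2 -> V=10
t=6: input=1 -> V=11
t=7: input=4 -> V=0 FIRE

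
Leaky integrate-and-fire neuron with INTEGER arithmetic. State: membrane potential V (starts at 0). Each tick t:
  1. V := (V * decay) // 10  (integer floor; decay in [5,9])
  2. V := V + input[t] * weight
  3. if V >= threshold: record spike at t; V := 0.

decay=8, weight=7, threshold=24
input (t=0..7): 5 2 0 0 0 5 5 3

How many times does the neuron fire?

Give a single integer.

t=0: input=5 -> V=0 FIRE
t=1: input=2 -> V=14
t=2: input=0 -> V=11
t=3: input=0 -> V=8
t=4: input=0 -> V=6
t=5: input=5 -> V=0 FIRE
t=6: input=5 -> V=0 FIRE
t=7: input=3 -> V=21

Answer: 3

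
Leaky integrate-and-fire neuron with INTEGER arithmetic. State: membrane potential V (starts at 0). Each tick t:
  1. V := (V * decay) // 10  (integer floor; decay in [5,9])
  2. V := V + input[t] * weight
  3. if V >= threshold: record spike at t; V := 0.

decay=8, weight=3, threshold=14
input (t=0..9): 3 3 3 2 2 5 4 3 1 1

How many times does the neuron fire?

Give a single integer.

t=0: input=3 -> V=9
t=1: input=3 -> V=0 FIRE
t=2: input=3 -> V=9
t=3: input=2 -> V=13
t=4: input=2 -> V=0 FIRE
t=5: input=5 -> V=0 FIRE
t=6: input=4 -> V=12
t=7: input=3 -> V=0 FIRE
t=8: input=1 -> V=3
t=9: input=1 -> V=5

Answer: 4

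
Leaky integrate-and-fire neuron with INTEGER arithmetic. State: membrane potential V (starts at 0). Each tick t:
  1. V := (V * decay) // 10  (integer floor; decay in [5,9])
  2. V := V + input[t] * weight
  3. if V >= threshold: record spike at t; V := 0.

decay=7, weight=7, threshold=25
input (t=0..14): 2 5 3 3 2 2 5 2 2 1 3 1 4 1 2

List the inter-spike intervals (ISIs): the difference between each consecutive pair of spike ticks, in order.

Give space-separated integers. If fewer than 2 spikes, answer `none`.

t=0: input=2 -> V=14
t=1: input=5 -> V=0 FIRE
t=2: input=3 -> V=21
t=3: input=3 -> V=0 FIRE
t=4: input=2 -> V=14
t=5: input=2 -> V=23
t=6: input=5 -> V=0 FIRE
t=7: input=2 -> V=14
t=8: input=2 -> V=23
t=9: input=1 -> V=23
t=10: input=3 -> V=0 FIRE
t=11: input=1 -> V=7
t=12: input=4 -> V=0 FIRE
t=13: input=1 -> V=7
t=14: input=2 -> V=18

Answer: 2 3 4 2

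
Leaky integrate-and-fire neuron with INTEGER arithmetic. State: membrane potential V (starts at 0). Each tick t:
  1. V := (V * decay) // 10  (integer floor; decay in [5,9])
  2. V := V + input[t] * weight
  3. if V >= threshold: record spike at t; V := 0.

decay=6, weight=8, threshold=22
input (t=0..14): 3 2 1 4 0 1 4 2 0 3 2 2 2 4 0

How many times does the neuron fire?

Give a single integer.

Answer: 6

Derivation:
t=0: input=3 -> V=0 FIRE
t=1: input=2 -> V=16
t=2: input=1 -> V=17
t=3: input=4 -> V=0 FIRE
t=4: input=0 -> V=0
t=5: input=1 -> V=8
t=6: input=4 -> V=0 FIRE
t=7: input=2 -> V=16
t=8: input=0 -> V=9
t=9: input=3 -> V=0 FIRE
t=10: input=2 -> V=16
t=11: input=2 -> V=0 FIRE
t=12: input=2 -> V=16
t=13: input=4 -> V=0 FIRE
t=14: input=0 -> V=0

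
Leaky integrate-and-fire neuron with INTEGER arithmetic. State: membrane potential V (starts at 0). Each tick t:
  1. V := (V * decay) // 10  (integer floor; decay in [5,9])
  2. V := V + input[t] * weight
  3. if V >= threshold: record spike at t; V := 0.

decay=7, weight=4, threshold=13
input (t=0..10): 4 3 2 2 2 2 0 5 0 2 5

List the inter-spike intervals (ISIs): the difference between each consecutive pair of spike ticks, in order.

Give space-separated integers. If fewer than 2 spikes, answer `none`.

Answer: 2 2 3 3

Derivation:
t=0: input=4 -> V=0 FIRE
t=1: input=3 -> V=12
t=2: input=2 -> V=0 FIRE
t=3: input=2 -> V=8
t=4: input=2 -> V=0 FIRE
t=5: input=2 -> V=8
t=6: input=0 -> V=5
t=7: input=5 -> V=0 FIRE
t=8: input=0 -> V=0
t=9: input=2 -> V=8
t=10: input=5 -> V=0 FIRE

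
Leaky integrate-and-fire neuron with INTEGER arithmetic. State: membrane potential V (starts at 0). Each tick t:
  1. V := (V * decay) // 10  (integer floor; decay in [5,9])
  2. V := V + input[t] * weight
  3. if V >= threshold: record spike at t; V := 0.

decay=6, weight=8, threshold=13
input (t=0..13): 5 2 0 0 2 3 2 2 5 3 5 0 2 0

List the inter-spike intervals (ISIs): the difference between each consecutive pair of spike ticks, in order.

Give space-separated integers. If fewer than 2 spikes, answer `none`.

t=0: input=5 -> V=0 FIRE
t=1: input=2 -> V=0 FIRE
t=2: input=0 -> V=0
t=3: input=0 -> V=0
t=4: input=2 -> V=0 FIRE
t=5: input=3 -> V=0 FIRE
t=6: input=2 -> V=0 FIRE
t=7: input=2 -> V=0 FIRE
t=8: input=5 -> V=0 FIRE
t=9: input=3 -> V=0 FIRE
t=10: input=5 -> V=0 FIRE
t=11: input=0 -> V=0
t=12: input=2 -> V=0 FIRE
t=13: input=0 -> V=0

Answer: 1 3 1 1 1 1 1 1 2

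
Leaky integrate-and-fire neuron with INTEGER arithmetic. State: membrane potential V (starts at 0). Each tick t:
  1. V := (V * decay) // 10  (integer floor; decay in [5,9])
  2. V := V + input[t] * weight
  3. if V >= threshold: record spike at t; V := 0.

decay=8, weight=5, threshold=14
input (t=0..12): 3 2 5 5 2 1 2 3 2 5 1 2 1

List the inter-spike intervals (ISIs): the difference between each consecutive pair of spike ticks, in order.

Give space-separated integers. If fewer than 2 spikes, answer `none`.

Answer: 2 1 3 1 2 2

Derivation:
t=0: input=3 -> V=0 FIRE
t=1: input=2 -> V=10
t=2: input=5 -> V=0 FIRE
t=3: input=5 -> V=0 FIRE
t=4: input=2 -> V=10
t=5: input=1 -> V=13
t=6: input=2 -> V=0 FIRE
t=7: input=3 -> V=0 FIRE
t=8: input=2 -> V=10
t=9: input=5 -> V=0 FIRE
t=10: input=1 -> V=5
t=11: input=2 -> V=0 FIRE
t=12: input=1 -> V=5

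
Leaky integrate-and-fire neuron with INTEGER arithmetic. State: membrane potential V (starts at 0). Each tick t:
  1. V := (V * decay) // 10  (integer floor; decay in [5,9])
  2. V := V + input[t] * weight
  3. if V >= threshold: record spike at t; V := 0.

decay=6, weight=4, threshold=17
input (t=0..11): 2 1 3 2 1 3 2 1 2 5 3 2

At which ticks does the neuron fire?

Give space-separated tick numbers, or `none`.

Answer: 3 9

Derivation:
t=0: input=2 -> V=8
t=1: input=1 -> V=8
t=2: input=3 -> V=16
t=3: input=2 -> V=0 FIRE
t=4: input=1 -> V=4
t=5: input=3 -> V=14
t=6: input=2 -> V=16
t=7: input=1 -> V=13
t=8: input=2 -> V=15
t=9: input=5 -> V=0 FIRE
t=10: input=3 -> V=12
t=11: input=2 -> V=15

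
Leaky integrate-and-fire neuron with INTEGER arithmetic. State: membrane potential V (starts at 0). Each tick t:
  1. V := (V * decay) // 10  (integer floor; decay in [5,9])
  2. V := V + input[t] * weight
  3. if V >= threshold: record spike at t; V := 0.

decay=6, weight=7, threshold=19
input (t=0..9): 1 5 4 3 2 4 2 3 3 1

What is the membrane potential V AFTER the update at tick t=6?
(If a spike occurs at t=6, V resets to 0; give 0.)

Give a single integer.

Answer: 14

Derivation:
t=0: input=1 -> V=7
t=1: input=5 -> V=0 FIRE
t=2: input=4 -> V=0 FIRE
t=3: input=3 -> V=0 FIRE
t=4: input=2 -> V=14
t=5: input=4 -> V=0 FIRE
t=6: input=2 -> V=14
t=7: input=3 -> V=0 FIRE
t=8: input=3 -> V=0 FIRE
t=9: input=1 -> V=7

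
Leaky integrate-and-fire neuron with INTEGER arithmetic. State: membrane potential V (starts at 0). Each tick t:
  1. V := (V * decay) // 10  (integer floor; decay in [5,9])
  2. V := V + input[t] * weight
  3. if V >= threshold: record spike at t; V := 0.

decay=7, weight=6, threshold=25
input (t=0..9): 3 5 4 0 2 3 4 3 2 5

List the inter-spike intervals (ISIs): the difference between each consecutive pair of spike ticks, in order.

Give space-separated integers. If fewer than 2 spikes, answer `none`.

t=0: input=3 -> V=18
t=1: input=5 -> V=0 FIRE
t=2: input=4 -> V=24
t=3: input=0 -> V=16
t=4: input=2 -> V=23
t=5: input=3 -> V=0 FIRE
t=6: input=4 -> V=24
t=7: input=3 -> V=0 FIRE
t=8: input=2 -> V=12
t=9: input=5 -> V=0 FIRE

Answer: 4 2 2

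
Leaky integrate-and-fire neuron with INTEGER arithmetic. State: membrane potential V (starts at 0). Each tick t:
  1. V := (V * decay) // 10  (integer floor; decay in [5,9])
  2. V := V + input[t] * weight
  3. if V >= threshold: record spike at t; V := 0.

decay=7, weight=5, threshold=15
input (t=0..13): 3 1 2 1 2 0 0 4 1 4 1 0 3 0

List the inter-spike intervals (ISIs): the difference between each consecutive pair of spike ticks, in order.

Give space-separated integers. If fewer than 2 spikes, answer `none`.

Answer: 4 3 2 3

Derivation:
t=0: input=3 -> V=0 FIRE
t=1: input=1 -> V=5
t=2: input=2 -> V=13
t=3: input=1 -> V=14
t=4: input=2 -> V=0 FIRE
t=5: input=0 -> V=0
t=6: input=0 -> V=0
t=7: input=4 -> V=0 FIRE
t=8: input=1 -> V=5
t=9: input=4 -> V=0 FIRE
t=10: input=1 -> V=5
t=11: input=0 -> V=3
t=12: input=3 -> V=0 FIRE
t=13: input=0 -> V=0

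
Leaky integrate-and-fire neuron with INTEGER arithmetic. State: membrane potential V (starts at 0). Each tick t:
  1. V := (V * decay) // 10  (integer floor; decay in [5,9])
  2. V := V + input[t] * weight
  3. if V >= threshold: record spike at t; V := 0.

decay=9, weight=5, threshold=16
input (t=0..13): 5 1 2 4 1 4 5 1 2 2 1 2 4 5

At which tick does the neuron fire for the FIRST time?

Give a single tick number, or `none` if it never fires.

t=0: input=5 -> V=0 FIRE
t=1: input=1 -> V=5
t=2: input=2 -> V=14
t=3: input=4 -> V=0 FIRE
t=4: input=1 -> V=5
t=5: input=4 -> V=0 FIRE
t=6: input=5 -> V=0 FIRE
t=7: input=1 -> V=5
t=8: input=2 -> V=14
t=9: input=2 -> V=0 FIRE
t=10: input=1 -> V=5
t=11: input=2 -> V=14
t=12: input=4 -> V=0 FIRE
t=13: input=5 -> V=0 FIRE

Answer: 0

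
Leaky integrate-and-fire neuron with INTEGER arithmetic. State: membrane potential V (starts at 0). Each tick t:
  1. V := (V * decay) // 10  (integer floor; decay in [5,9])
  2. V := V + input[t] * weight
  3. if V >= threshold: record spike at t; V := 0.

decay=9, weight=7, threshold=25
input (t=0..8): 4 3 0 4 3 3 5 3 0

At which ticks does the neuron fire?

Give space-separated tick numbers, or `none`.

Answer: 0 3 5 6

Derivation:
t=0: input=4 -> V=0 FIRE
t=1: input=3 -> V=21
t=2: input=0 -> V=18
t=3: input=4 -> V=0 FIRE
t=4: input=3 -> V=21
t=5: input=3 -> V=0 FIRE
t=6: input=5 -> V=0 FIRE
t=7: input=3 -> V=21
t=8: input=0 -> V=18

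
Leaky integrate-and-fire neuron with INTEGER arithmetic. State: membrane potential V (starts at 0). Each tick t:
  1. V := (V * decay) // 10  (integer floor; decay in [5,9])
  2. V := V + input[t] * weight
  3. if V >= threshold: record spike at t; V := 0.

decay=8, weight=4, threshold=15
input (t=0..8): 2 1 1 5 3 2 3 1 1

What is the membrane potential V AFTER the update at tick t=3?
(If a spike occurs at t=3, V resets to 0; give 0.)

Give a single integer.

t=0: input=2 -> V=8
t=1: input=1 -> V=10
t=2: input=1 -> V=12
t=3: input=5 -> V=0 FIRE
t=4: input=3 -> V=12
t=5: input=2 -> V=0 FIRE
t=6: input=3 -> V=12
t=7: input=1 -> V=13
t=8: input=1 -> V=14

Answer: 0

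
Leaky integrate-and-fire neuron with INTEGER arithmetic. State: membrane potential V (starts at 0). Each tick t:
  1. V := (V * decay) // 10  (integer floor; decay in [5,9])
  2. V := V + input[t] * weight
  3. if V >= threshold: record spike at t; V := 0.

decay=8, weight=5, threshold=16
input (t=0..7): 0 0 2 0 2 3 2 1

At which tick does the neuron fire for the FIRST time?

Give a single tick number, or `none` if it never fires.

t=0: input=0 -> V=0
t=1: input=0 -> V=0
t=2: input=2 -> V=10
t=3: input=0 -> V=8
t=4: input=2 -> V=0 FIRE
t=5: input=3 -> V=15
t=6: input=2 -> V=0 FIRE
t=7: input=1 -> V=5

Answer: 4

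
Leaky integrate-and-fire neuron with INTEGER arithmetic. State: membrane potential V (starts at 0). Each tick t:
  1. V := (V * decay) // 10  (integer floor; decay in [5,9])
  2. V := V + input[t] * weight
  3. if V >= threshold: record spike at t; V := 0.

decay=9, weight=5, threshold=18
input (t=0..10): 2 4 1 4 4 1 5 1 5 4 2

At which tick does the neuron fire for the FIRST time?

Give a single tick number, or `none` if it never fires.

Answer: 1

Derivation:
t=0: input=2 -> V=10
t=1: input=4 -> V=0 FIRE
t=2: input=1 -> V=5
t=3: input=4 -> V=0 FIRE
t=4: input=4 -> V=0 FIRE
t=5: input=1 -> V=5
t=6: input=5 -> V=0 FIRE
t=7: input=1 -> V=5
t=8: input=5 -> V=0 FIRE
t=9: input=4 -> V=0 FIRE
t=10: input=2 -> V=10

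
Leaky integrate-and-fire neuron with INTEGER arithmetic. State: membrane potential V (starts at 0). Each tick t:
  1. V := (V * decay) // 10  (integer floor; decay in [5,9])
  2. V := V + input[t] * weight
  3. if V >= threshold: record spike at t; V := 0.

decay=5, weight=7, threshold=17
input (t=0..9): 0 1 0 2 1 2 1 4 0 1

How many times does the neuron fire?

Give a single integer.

t=0: input=0 -> V=0
t=1: input=1 -> V=7
t=2: input=0 -> V=3
t=3: input=2 -> V=15
t=4: input=1 -> V=14
t=5: input=2 -> V=0 FIRE
t=6: input=1 -> V=7
t=7: input=4 -> V=0 FIRE
t=8: input=0 -> V=0
t=9: input=1 -> V=7

Answer: 2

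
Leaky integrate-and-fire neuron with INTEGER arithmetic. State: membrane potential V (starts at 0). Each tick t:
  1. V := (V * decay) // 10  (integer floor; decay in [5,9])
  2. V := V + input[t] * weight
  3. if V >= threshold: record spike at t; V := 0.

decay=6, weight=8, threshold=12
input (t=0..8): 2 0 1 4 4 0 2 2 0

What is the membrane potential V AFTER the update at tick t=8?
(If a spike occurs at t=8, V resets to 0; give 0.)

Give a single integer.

t=0: input=2 -> V=0 FIRE
t=1: input=0 -> V=0
t=2: input=1 -> V=8
t=3: input=4 -> V=0 FIRE
t=4: input=4 -> V=0 FIRE
t=5: input=0 -> V=0
t=6: input=2 -> V=0 FIRE
t=7: input=2 -> V=0 FIRE
t=8: input=0 -> V=0

Answer: 0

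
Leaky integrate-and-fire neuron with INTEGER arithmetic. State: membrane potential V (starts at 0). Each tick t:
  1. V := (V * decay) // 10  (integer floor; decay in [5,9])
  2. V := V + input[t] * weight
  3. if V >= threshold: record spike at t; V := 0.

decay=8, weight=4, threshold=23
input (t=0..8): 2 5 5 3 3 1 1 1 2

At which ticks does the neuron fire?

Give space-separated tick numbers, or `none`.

t=0: input=2 -> V=8
t=1: input=5 -> V=0 FIRE
t=2: input=5 -> V=20
t=3: input=3 -> V=0 FIRE
t=4: input=3 -> V=12
t=5: input=1 -> V=13
t=6: input=1 -> V=14
t=7: input=1 -> V=15
t=8: input=2 -> V=20

Answer: 1 3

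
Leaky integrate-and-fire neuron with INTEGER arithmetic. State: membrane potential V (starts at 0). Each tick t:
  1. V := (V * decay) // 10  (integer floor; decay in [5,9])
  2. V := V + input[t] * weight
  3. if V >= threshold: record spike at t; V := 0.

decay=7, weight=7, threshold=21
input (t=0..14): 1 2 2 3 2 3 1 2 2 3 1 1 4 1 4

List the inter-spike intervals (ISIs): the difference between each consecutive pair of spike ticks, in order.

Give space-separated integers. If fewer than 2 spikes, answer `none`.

t=0: input=1 -> V=7
t=1: input=2 -> V=18
t=2: input=2 -> V=0 FIRE
t=3: input=3 -> V=0 FIRE
t=4: input=2 -> V=14
t=5: input=3 -> V=0 FIRE
t=6: input=1 -> V=7
t=7: input=2 -> V=18
t=8: input=2 -> V=0 FIRE
t=9: input=3 -> V=0 FIRE
t=10: input=1 -> V=7
t=11: input=1 -> V=11
t=12: input=4 -> V=0 FIRE
t=13: input=1 -> V=7
t=14: input=4 -> V=0 FIRE

Answer: 1 2 3 1 3 2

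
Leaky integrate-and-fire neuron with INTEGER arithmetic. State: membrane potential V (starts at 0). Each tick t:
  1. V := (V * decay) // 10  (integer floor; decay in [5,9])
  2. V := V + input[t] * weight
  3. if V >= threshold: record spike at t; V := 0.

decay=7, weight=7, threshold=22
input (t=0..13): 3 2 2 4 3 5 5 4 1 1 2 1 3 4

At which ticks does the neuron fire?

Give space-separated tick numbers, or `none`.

Answer: 1 3 5 6 7 12 13

Derivation:
t=0: input=3 -> V=21
t=1: input=2 -> V=0 FIRE
t=2: input=2 -> V=14
t=3: input=4 -> V=0 FIRE
t=4: input=3 -> V=21
t=5: input=5 -> V=0 FIRE
t=6: input=5 -> V=0 FIRE
t=7: input=4 -> V=0 FIRE
t=8: input=1 -> V=7
t=9: input=1 -> V=11
t=10: input=2 -> V=21
t=11: input=1 -> V=21
t=12: input=3 -> V=0 FIRE
t=13: input=4 -> V=0 FIRE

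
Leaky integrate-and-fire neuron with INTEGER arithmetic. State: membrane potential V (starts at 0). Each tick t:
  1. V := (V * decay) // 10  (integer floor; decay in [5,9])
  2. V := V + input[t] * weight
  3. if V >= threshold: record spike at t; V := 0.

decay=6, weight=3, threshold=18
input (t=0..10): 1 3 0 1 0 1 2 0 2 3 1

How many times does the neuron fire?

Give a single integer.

t=0: input=1 -> V=3
t=1: input=3 -> V=10
t=2: input=0 -> V=6
t=3: input=1 -> V=6
t=4: input=0 -> V=3
t=5: input=1 -> V=4
t=6: input=2 -> V=8
t=7: input=0 -> V=4
t=8: input=2 -> V=8
t=9: input=3 -> V=13
t=10: input=1 -> V=10

Answer: 0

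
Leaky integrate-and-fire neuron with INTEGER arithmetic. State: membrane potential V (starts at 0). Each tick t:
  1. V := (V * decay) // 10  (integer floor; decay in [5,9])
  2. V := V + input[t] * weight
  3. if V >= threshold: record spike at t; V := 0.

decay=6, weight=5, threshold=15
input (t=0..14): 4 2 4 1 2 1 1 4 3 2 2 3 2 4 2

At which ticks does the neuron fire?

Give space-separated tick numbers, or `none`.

Answer: 0 2 7 8 10 11 13

Derivation:
t=0: input=4 -> V=0 FIRE
t=1: input=2 -> V=10
t=2: input=4 -> V=0 FIRE
t=3: input=1 -> V=5
t=4: input=2 -> V=13
t=5: input=1 -> V=12
t=6: input=1 -> V=12
t=7: input=4 -> V=0 FIRE
t=8: input=3 -> V=0 FIRE
t=9: input=2 -> V=10
t=10: input=2 -> V=0 FIRE
t=11: input=3 -> V=0 FIRE
t=12: input=2 -> V=10
t=13: input=4 -> V=0 FIRE
t=14: input=2 -> V=10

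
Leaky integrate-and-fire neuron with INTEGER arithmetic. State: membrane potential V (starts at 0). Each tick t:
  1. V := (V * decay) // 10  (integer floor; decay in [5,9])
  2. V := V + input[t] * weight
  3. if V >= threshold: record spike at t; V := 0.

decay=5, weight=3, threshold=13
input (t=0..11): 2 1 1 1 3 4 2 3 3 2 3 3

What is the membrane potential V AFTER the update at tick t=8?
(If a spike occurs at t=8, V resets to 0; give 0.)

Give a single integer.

t=0: input=2 -> V=6
t=1: input=1 -> V=6
t=2: input=1 -> V=6
t=3: input=1 -> V=6
t=4: input=3 -> V=12
t=5: input=4 -> V=0 FIRE
t=6: input=2 -> V=6
t=7: input=3 -> V=12
t=8: input=3 -> V=0 FIRE
t=9: input=2 -> V=6
t=10: input=3 -> V=12
t=11: input=3 -> V=0 FIRE

Answer: 0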